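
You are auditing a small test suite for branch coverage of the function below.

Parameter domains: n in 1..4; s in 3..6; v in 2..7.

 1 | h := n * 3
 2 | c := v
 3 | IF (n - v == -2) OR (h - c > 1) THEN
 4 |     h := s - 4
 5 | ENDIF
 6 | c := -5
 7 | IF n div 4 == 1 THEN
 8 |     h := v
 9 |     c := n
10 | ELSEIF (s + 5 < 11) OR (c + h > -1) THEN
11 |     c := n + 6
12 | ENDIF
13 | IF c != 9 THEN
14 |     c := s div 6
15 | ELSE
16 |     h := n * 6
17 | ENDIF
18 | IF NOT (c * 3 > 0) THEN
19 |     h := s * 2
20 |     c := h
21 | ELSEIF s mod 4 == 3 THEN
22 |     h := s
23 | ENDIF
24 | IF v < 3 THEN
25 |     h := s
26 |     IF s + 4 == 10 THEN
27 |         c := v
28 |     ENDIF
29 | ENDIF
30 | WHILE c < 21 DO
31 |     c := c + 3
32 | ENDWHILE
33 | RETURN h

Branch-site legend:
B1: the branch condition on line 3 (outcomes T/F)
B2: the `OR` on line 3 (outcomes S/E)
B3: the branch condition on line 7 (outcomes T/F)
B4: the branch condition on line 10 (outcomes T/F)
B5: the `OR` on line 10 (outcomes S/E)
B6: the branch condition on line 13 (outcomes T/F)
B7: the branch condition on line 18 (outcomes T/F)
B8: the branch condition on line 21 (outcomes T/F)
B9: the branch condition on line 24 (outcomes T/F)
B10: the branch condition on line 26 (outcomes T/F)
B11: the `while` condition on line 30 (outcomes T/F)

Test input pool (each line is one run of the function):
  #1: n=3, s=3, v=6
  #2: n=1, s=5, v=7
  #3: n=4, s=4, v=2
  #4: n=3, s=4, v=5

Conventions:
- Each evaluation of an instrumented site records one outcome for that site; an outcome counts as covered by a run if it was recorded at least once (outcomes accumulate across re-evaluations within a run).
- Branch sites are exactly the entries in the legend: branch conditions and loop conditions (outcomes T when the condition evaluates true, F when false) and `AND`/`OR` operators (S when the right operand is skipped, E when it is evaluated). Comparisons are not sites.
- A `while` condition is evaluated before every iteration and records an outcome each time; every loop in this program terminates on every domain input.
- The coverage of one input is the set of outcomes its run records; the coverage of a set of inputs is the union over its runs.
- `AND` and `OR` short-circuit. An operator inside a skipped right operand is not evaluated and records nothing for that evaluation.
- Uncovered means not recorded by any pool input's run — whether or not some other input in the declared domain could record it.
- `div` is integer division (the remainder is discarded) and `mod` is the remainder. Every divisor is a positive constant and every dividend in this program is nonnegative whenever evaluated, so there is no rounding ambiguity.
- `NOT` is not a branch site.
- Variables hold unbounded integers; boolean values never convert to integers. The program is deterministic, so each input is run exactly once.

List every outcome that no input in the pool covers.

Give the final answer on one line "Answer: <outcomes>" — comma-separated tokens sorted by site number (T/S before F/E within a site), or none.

test 1 (n=3, s=3, v=6) fires B2->E, B1->T, B3->F, B5->S, B4->T, B6->F, B7->F, B8->T, B9->F, B11->T, B11->T, B11->T, B11->T, B11->F; hits B1=T, B2=E, B3=F, B4=T, B5=S, B6=F, B7=F, B8=T, B9=F, B11=T, B11=F
test 2 (n=1, s=5, v=7) fires B2->E, B1->F, B3->F, B5->S, B4->T, B6->T, B7->T, B9->F, B11->T, B11->T, B11->T, B11->T, B11->F; hits B1=F, B2=E, B3=F, B4=T, B5=S, B6=T, B7=T, B9=F, B11=T, B11=F
test 3 (n=4, s=4, v=2) fires B2->E, B1->T, B3->T, B6->T, B7->T, B9->T, B10->F, B11->T, B11->T, B11->T, B11->T, B11->T, B11->F; hits B1=T, B2=E, B3=T, B6=T, B7=T, B9=T, B10=F, B11=T, B11=F
test 4 (n=3, s=4, v=5) fires B2->S, B1->T, B3->F, B5->S, B4->T, B6->F, B7->F, B8->F, B9->F, B11->T, B11->T, B11->T, B11->T, B11->F; hits B1=T, B2=S, B3=F, B4=T, B5=S, B6=F, B7=F, B8=F, B9=F, B11=T, B11=F
union over the pool: B1=T, B1=F, B2=S, B2=E, B3=T, B3=F, B4=T, B5=S, B6=T, B6=F, B7=T, B7=F, B8=T, B8=F, B9=T, B9=F, B10=F, B11=T, B11=F
uncovered (3 of 22): B4=F, B5=E, B10=T

Answer: B4=F, B5=E, B10=T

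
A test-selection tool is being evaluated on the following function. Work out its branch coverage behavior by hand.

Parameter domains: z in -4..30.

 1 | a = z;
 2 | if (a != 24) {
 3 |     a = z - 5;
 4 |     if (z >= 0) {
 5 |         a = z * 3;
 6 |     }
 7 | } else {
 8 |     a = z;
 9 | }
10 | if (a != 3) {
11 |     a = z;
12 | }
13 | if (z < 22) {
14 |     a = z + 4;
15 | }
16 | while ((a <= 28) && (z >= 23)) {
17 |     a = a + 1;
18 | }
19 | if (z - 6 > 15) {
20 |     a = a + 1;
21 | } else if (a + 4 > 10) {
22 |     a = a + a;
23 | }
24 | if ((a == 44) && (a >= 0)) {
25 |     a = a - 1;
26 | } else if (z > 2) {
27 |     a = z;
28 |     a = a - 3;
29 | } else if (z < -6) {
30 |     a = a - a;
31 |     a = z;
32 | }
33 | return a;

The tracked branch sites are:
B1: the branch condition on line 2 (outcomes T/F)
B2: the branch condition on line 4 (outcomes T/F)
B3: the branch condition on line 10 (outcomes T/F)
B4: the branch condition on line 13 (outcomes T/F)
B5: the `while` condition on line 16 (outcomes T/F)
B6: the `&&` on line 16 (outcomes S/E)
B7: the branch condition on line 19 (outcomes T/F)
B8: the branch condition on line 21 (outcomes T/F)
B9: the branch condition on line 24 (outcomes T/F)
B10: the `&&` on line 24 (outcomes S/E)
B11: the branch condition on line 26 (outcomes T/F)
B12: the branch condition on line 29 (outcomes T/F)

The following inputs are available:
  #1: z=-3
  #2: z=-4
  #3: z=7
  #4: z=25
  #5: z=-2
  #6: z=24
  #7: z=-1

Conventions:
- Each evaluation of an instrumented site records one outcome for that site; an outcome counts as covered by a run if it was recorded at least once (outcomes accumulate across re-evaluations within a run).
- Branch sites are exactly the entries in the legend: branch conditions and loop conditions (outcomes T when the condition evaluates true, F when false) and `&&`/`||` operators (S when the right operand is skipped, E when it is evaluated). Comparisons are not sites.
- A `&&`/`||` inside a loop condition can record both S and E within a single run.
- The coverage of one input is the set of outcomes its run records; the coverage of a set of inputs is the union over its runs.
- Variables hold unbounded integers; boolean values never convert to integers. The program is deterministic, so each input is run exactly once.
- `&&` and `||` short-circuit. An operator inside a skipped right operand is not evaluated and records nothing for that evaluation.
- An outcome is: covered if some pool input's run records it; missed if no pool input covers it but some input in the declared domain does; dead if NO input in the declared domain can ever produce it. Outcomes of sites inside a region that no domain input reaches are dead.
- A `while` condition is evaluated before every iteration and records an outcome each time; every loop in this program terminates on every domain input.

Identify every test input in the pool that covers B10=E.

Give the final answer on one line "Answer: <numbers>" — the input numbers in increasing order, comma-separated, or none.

input #1 (z=-3): misses B10=E
input #2 (z=-4): misses B10=E
input #3 (z=7): misses B10=E
input #4 (z=25): misses B10=E
input #5 (z=-2): misses B10=E
input #6 (z=24): misses B10=E
input #7 (z=-1): misses B10=E

Answer: none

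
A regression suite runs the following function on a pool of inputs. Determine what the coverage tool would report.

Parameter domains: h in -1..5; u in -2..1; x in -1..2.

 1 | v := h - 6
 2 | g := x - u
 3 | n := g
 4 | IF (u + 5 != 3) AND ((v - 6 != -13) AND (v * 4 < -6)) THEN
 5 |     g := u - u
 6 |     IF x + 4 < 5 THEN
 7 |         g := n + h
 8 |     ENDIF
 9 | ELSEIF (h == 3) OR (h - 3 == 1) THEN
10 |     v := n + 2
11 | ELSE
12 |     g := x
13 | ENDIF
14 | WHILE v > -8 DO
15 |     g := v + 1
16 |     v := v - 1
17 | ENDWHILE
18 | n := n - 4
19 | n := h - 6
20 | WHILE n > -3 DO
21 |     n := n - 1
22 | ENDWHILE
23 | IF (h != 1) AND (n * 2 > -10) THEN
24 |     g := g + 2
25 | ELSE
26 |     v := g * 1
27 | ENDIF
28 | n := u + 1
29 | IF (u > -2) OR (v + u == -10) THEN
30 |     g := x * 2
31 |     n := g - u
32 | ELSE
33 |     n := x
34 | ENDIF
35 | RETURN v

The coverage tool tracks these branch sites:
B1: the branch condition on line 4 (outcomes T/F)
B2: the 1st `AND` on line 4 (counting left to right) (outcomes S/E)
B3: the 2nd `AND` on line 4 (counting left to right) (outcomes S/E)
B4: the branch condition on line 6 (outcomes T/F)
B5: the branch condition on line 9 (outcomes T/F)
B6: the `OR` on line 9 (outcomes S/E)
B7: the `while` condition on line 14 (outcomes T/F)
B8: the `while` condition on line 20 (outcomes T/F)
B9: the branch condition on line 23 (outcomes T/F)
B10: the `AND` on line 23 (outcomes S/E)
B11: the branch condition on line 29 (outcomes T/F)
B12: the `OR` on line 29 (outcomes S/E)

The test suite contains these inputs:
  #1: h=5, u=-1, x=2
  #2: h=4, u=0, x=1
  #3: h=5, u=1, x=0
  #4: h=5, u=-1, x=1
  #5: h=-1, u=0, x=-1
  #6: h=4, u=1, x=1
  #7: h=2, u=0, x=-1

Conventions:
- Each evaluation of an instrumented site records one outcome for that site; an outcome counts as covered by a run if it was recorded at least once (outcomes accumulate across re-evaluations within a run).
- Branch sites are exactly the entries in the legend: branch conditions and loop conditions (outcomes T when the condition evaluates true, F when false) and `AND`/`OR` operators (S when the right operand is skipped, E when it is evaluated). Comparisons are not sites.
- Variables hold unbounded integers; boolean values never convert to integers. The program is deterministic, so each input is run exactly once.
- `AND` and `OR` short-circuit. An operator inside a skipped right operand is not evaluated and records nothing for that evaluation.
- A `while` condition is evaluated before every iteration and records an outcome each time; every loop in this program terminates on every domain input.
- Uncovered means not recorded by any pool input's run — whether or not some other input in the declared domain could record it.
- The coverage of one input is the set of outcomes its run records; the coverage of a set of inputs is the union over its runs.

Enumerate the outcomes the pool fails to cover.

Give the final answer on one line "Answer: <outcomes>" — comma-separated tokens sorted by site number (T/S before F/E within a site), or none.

test 1 (h=5, u=-1, x=2) hits B1=F, B2=E, B3=E, B5=F, B6=E, B7=T, B7=F, B8=T, B8=F, B9=T, B10=E, B11=T, B12=S
test 2 (h=4, u=0, x=1) hits B1=T, B2=E, B3=E, B4=F, B7=T, B7=F, B8=T, B8=F, B9=T, B10=E, B11=T, B12=S
test 3 (h=5, u=1, x=0) hits B1=F, B2=E, B3=E, B5=F, B6=E, B7=T, B7=F, B8=T, B8=F, B9=T, B10=E, B11=T, B12=S
test 4 (h=5, u=-1, x=1) hits B1=F, B2=E, B3=E, B5=F, B6=E, B7=T, B7=F, B8=T, B8=F, B9=T, B10=E, B11=T, B12=S
test 5 (h=-1, u=0, x=-1) hits B1=F, B2=E, B3=S, B5=F, B6=E, B7=T, B7=F, B8=F, B9=F, B10=E, B11=T, B12=S
test 6 (h=4, u=1, x=1) hits B1=T, B2=E, B3=E, B4=F, B7=T, B7=F, B8=T, B8=F, B9=T, B10=E, B11=T, B12=S
test 7 (h=2, u=0, x=-1) hits B1=T, B2=E, B3=E, B4=T, B7=T, B7=F, B8=F, B9=T, B10=E, B11=T, B12=S
union over the pool: B1=T, B1=F, B2=E, B3=S, B3=E, B4=T, B4=F, B5=F, B6=E, B7=T, B7=F, B8=T, B8=F, B9=T, B9=F, B10=E, B11=T, B12=S
uncovered (6 of 24): B2=S, B5=T, B6=S, B10=S, B11=F, B12=E

Answer: B2=S, B5=T, B6=S, B10=S, B11=F, B12=E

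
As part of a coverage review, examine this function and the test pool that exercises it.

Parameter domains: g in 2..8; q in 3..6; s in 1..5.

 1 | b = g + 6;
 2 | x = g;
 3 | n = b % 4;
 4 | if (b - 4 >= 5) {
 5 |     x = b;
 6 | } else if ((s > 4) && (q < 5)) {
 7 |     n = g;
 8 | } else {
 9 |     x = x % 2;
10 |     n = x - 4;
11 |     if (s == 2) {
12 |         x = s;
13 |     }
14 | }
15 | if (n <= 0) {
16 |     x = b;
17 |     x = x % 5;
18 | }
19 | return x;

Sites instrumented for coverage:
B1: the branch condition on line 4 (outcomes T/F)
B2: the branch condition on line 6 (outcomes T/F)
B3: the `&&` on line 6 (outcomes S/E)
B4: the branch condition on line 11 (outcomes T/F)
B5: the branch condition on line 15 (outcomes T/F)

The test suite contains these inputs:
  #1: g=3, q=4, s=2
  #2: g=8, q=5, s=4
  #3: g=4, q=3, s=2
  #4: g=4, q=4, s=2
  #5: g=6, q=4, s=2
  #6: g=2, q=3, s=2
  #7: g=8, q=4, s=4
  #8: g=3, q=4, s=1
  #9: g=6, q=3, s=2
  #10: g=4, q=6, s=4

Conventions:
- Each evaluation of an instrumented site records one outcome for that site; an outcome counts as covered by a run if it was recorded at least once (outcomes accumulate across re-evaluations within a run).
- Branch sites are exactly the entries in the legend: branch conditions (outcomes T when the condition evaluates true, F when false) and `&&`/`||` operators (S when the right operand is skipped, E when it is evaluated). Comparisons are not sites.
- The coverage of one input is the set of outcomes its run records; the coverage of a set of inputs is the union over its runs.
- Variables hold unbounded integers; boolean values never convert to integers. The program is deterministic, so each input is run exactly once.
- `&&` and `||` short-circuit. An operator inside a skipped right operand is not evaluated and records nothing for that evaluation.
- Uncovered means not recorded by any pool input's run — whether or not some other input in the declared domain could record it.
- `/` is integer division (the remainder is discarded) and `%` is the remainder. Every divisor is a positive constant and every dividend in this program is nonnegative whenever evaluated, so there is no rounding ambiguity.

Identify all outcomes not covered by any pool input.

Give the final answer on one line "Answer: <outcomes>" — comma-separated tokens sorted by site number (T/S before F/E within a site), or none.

input #1 (g=3, q=4, s=2): events B1->T, B5->F; covers B1=T, B5=F
input #2 (g=8, q=5, s=4): events B1->T, B5->F; covers B1=T, B5=F
input #3 (g=4, q=3, s=2): events B1->T, B5->F; covers B1=T, B5=F
input #4 (g=4, q=4, s=2): events B1->T, B5->F; covers B1=T, B5=F
input #5 (g=6, q=4, s=2): events B1->T, B5->T; covers B1=T, B5=T
input #6 (g=2, q=3, s=2): events B1->F, B3->S, B2->F, B4->T, B5->T; covers B1=F, B2=F, B3=S, B4=T, B5=T
input #7 (g=8, q=4, s=4): events B1->T, B5->F; covers B1=T, B5=F
input #8 (g=3, q=4, s=1): events B1->T, B5->F; covers B1=T, B5=F
input #9 (g=6, q=3, s=2): events B1->T, B5->T; covers B1=T, B5=T
input #10 (g=4, q=6, s=4): events B1->T, B5->F; covers B1=T, B5=F
union over the pool: B1=T, B1=F, B2=F, B3=S, B4=T, B5=T, B5=F
uncovered (3 of 10): B2=T, B3=E, B4=F

Answer: B2=T, B3=E, B4=F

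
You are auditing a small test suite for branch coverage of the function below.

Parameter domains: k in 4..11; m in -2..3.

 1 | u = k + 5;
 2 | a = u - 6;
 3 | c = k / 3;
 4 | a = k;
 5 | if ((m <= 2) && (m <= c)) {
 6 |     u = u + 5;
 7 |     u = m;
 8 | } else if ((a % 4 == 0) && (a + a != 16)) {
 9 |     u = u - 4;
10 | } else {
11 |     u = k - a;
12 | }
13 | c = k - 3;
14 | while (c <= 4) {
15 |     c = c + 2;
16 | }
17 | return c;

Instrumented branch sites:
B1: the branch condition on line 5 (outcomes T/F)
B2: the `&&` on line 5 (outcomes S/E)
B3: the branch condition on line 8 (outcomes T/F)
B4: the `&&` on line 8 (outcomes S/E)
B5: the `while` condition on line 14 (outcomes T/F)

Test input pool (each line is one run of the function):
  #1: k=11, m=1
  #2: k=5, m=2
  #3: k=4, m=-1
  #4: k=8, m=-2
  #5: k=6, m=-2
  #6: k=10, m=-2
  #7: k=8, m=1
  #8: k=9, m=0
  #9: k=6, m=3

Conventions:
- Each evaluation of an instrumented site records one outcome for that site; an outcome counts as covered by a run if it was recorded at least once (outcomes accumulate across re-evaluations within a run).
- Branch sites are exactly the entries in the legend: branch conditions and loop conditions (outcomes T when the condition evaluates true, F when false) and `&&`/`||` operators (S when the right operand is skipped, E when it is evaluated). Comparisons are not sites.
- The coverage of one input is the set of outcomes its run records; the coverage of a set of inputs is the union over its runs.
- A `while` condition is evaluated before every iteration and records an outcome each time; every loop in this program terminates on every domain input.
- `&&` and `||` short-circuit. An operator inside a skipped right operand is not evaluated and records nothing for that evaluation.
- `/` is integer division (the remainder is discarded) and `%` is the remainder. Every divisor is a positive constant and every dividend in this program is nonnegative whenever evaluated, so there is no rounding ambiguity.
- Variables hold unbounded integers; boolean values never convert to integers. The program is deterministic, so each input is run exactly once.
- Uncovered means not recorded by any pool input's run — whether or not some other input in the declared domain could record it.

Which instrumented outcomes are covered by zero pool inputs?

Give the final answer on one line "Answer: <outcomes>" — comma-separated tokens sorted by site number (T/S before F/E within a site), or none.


test 1 (k=11, m=1) fires B2->E, B1->T, B5->F; hits B1=T, B2=E, B5=F
test 2 (k=5, m=2) fires B2->E, B1->F, B4->S, B3->F, B5->T, B5->T, B5->F; hits B1=F, B2=E, B3=F, B4=S, B5=T, B5=F
test 3 (k=4, m=-1) fires B2->E, B1->T, B5->T, B5->T, B5->F; hits B1=T, B2=E, B5=T, B5=F
test 4 (k=8, m=-2) fires B2->E, B1->T, B5->F; hits B1=T, B2=E, B5=F
test 5 (k=6, m=-2) fires B2->E, B1->T, B5->T, B5->F; hits B1=T, B2=E, B5=T, B5=F
test 6 (k=10, m=-2) fires B2->E, B1->T, B5->F; hits B1=T, B2=E, B5=F
test 7 (k=8, m=1) fires B2->E, B1->T, B5->F; hits B1=T, B2=E, B5=F
test 8 (k=9, m=0) fires B2->E, B1->T, B5->F; hits B1=T, B2=E, B5=F
test 9 (k=6, m=3) fires B2->S, B1->F, B4->S, B3->F, B5->T, B5->F; hits B1=F, B2=S, B3=F, B4=S, B5=T, B5=F
union over the pool: B1=T, B1=F, B2=S, B2=E, B3=F, B4=S, B5=T, B5=F
uncovered (2 of 10): B3=T, B4=E
Answer: B3=T, B4=E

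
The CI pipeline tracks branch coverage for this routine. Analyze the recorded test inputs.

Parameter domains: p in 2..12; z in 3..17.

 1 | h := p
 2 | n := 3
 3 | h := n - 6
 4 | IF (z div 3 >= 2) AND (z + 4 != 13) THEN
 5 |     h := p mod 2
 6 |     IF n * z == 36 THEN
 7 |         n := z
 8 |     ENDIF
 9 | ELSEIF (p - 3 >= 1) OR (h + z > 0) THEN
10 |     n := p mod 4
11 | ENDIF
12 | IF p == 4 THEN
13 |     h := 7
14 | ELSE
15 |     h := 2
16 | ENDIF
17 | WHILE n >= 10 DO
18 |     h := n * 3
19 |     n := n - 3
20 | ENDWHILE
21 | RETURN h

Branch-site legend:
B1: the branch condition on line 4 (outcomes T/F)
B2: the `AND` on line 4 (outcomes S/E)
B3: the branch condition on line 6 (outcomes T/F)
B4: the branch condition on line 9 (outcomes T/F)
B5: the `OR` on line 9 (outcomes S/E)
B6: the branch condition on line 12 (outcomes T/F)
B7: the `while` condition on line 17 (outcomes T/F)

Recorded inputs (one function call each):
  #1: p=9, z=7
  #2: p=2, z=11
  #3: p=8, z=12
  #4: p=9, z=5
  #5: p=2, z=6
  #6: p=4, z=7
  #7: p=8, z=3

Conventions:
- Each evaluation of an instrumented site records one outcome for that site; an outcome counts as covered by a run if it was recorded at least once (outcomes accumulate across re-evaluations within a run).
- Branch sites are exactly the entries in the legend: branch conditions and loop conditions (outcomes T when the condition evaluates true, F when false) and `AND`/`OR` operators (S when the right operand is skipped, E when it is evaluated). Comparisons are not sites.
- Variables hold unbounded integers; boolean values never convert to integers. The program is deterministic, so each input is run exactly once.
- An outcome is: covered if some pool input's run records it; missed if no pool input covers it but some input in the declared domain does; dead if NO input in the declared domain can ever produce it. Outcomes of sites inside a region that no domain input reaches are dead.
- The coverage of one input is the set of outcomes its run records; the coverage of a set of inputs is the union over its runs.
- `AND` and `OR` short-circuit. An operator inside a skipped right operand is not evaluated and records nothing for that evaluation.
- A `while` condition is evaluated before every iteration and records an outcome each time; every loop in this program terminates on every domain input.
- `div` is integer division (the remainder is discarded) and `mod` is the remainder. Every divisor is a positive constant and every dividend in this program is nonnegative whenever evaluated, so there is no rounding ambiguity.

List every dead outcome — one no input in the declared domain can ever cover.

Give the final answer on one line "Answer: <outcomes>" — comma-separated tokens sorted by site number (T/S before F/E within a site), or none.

sweeping the full domain (165 inputs) for each outcome:
  reachable outcomes have witnesses, e.g. B1=T (e.g. p=2, z=6), B1=F (e.g. p=2, z=3), B2=S (e.g. p=2, z=3), B2=E (e.g. p=2, z=6)

Answer: none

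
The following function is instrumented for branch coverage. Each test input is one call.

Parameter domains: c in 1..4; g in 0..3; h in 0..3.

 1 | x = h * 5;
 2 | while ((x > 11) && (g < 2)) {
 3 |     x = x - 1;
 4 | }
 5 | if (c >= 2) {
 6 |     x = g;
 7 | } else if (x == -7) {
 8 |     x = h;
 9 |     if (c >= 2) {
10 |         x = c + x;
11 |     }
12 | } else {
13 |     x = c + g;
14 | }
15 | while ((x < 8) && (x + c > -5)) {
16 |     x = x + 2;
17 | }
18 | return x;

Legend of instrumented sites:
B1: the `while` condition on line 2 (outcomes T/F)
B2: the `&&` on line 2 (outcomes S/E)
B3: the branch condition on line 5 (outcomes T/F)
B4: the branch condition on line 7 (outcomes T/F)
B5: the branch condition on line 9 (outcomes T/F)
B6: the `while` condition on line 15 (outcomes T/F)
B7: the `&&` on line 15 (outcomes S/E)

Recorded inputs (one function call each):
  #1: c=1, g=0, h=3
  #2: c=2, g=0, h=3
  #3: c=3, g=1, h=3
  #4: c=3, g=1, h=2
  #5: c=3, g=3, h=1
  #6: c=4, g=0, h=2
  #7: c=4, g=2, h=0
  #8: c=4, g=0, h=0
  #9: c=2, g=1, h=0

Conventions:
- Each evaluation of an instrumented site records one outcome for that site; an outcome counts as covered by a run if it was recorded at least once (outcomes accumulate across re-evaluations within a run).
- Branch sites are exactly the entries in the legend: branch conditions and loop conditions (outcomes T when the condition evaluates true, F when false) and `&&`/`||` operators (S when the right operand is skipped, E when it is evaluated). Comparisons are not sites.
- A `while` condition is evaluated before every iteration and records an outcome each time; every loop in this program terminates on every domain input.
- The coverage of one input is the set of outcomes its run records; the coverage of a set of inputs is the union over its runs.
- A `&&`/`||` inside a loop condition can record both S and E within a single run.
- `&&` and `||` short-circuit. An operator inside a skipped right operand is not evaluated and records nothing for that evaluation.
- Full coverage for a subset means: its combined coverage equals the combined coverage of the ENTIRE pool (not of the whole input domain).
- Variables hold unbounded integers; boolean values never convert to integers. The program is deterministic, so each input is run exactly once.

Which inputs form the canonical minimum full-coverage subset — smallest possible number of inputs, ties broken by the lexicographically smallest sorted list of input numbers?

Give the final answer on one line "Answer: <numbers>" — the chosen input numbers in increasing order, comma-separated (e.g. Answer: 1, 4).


run #1 (c=1, g=0, h=3) records B1=T, B1=F, B2=S, B2=E, B3=F, B4=F, B6=T, B6=F, B7=S, B7=E
run #2 (c=2, g=0, h=3) records B1=T, B1=F, B2=S, B2=E, B3=T, B6=T, B6=F, B7=S, B7=E
run #3 (c=3, g=1, h=3) records B1=T, B1=F, B2=S, B2=E, B3=T, B6=T, B6=F, B7=S, B7=E
run #4 (c=3, g=1, h=2) records B1=F, B2=S, B3=T, B6=T, B6=F, B7=S, B7=E
run #5 (c=3, g=3, h=1) records B1=F, B2=S, B3=T, B6=T, B6=F, B7=S, B7=E
run #6 (c=4, g=0, h=2) records B1=F, B2=S, B3=T, B6=T, B6=F, B7=S, B7=E
run #7 (c=4, g=2, h=0) records B1=F, B2=S, B3=T, B6=T, B6=F, B7=S, B7=E
run #8 (c=4, g=0, h=0) records B1=F, B2=S, B3=T, B6=T, B6=F, B7=S, B7=E
run #9 (c=2, g=1, h=0) records B1=F, B2=S, B3=T, B6=T, B6=F, B7=S, B7=E
union over all inputs: B1=T, B1=F, B2=S, B2=E, B3=T, B3=F, B4=F, B6=T, B6=F, B7=S, B7=E (11 outcomes)
size 1 is not enough: best union over all size-1 subsets is 10/11
size 2: inputs {1, 2} cover all 11 outcomes, and no lexicographically smaller subset of this size does
Answer: 1, 2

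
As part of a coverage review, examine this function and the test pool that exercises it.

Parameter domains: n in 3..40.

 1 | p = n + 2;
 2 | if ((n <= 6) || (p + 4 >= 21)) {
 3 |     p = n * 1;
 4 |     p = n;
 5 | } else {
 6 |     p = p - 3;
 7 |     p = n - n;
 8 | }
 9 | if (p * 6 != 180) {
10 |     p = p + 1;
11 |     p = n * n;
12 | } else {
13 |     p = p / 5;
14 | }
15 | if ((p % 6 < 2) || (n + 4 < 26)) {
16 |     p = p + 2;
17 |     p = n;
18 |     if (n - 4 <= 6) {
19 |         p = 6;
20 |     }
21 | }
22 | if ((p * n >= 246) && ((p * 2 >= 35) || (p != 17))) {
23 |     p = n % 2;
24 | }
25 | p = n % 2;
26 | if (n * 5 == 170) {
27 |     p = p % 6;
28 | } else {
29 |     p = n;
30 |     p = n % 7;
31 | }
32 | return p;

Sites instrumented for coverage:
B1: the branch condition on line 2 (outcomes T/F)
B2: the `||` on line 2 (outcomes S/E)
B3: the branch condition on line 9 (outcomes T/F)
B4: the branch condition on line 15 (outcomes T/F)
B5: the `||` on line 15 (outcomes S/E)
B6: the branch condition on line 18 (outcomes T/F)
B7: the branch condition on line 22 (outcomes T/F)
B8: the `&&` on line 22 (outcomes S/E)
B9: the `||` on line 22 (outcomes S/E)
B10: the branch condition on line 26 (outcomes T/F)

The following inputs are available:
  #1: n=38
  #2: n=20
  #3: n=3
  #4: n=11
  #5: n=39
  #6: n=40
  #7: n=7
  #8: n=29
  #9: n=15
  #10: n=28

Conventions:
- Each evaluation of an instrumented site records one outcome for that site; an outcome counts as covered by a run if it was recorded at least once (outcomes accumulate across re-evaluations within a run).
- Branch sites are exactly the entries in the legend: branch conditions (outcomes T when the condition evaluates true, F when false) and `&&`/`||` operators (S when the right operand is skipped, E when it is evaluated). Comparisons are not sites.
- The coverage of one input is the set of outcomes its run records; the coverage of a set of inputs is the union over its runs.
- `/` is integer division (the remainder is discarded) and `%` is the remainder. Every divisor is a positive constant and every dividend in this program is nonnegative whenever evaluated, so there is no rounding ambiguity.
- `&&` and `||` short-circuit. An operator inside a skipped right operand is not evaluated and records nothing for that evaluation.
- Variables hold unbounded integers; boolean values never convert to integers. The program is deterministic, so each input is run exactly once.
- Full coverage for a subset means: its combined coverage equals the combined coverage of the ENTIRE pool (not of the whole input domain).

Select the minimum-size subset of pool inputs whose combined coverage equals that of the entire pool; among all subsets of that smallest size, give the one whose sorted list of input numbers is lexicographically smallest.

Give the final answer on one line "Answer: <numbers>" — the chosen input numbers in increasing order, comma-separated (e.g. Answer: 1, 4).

input #1 (n=38): events B2->E, B1->T, B3->T, B5->E, B4->F, B8->E, B9->S, B7->T, B10->F; covers B1=T, B2=E, B3=T, B4=F, B5=E, B7=T, B8=E, B9=S, B10=F
input #2 (n=20): events B2->E, B1->T, B3->T, B5->E, B4->T, B6->F, B8->E, B9->S, B7->T, B10->F; covers B1=T, B2=E, B3=T, B4=T, B5=E, B6=F, B7=T, B8=E, B9=S, B10=F
input #3 (n=3): events B2->S, B1->T, B3->T, B5->E, B4->T, B6->T, B8->S, B7->F, B10->F; covers B1=T, B2=S, B3=T, B4=T, B5=E, B6=T, B7=F, B8=S, B10=F
input #4 (n=11): events B2->E, B1->F, B3->T, B5->S, B4->T, B6->F, B8->S, B7->F, B10->F; covers B1=F, B2=E, B3=T, B4=T, B5=S, B6=F, B7=F, B8=S, B10=F
input #5 (n=39): events B2->E, B1->T, B3->T, B5->E, B4->F, B8->E, B9->S, B7->T, B10->F; covers B1=T, B2=E, B3=T, B4=F, B5=E, B7=T, B8=E, B9=S, B10=F
input #6 (n=40): events B2->E, B1->T, B3->T, B5->E, B4->F, B8->E, B9->S, B7->T, B10->F; covers B1=T, B2=E, B3=T, B4=F, B5=E, B7=T, B8=E, B9=S, B10=F
input #7 (n=7): events B2->E, B1->F, B3->T, B5->S, B4->T, B6->T, B8->S, B7->F, B10->F; covers B1=F, B2=E, B3=T, B4=T, B5=S, B6=T, B7=F, B8=S, B10=F
input #8 (n=29): events B2->E, B1->T, B3->T, B5->S, B4->T, B6->F, B8->E, B9->S, B7->T, B10->F; covers B1=T, B2=E, B3=T, B4=T, B5=S, B6=F, B7=T, B8=E, B9=S, B10=F
input #9 (n=15): events B2->E, B1->T, B3->T, B5->E, B4->T, B6->F, B8->S, B7->F, B10->F; covers B1=T, B2=E, B3=T, B4=T, B5=E, B6=F, B7=F, B8=S, B10=F
input #10 (n=28): events B2->E, B1->T, B3->T, B5->E, B4->F, B8->E, B9->S, B7->T, B10->F; covers B1=T, B2=E, B3=T, B4=F, B5=E, B7=T, B8=E, B9=S, B10=F
pool-wide coverage (17 outcomes): B1=T, B1=F, B2=S, B2=E, B3=T, B4=T, B4=F, B5=S, B5=E, B6=T, B6=F, B7=T, B7=F, B8=S, B8=E, B9=S, B10=F
no size-1 subset reaches all 17 outcomes (best union: 10/17)
no size-2 subset reaches all 17 outcomes (best union: 15/17)
size 3: inputs {1, 3, 4} cover all 17 outcomes, and no lexicographically smaller subset of this size does

Answer: 1, 3, 4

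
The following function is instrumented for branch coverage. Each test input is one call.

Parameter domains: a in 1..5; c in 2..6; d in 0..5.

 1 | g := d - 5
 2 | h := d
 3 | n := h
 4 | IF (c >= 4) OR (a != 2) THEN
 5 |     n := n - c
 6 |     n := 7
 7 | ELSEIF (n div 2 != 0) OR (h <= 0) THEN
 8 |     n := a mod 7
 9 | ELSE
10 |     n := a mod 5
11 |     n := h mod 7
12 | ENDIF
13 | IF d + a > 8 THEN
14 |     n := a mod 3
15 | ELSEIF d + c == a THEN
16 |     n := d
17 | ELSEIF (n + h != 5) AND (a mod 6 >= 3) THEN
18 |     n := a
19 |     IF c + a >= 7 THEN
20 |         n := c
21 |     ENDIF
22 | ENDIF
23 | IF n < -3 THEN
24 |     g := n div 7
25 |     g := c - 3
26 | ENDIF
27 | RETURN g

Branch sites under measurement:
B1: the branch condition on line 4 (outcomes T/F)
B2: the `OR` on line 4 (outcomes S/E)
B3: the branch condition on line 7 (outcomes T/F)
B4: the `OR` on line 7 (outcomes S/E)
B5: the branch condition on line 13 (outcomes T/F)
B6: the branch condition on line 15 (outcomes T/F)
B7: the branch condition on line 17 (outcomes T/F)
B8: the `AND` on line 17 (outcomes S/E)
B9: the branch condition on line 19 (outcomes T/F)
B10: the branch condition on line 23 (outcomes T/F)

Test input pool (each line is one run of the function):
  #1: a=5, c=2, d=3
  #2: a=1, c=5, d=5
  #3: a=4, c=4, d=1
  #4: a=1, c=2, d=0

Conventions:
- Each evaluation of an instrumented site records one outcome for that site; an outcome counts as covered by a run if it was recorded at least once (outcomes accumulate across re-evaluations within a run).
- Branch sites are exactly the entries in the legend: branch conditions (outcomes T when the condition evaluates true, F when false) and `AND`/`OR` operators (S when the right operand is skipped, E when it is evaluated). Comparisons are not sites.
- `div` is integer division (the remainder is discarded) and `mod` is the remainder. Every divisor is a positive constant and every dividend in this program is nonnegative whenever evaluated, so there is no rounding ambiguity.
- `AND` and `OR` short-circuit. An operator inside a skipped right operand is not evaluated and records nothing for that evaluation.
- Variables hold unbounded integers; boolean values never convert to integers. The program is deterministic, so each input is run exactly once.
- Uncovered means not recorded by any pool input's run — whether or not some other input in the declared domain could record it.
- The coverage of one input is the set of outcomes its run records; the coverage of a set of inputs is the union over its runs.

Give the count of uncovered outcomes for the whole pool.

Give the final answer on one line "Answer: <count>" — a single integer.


run #1 (a=5, c=2, d=3) records B1=T, B2=E, B5=F, B6=T, B10=F
run #2 (a=1, c=5, d=5) records B1=T, B2=S, B5=F, B6=F, B7=F, B8=E, B10=F
run #3 (a=4, c=4, d=1) records B1=T, B2=S, B5=F, B6=F, B7=T, B8=E, B9=T, B10=F
run #4 (a=1, c=2, d=0) records B1=T, B2=E, B5=F, B6=F, B7=F, B8=E, B10=F
union over the pool: B1=T, B2=S, B2=E, B5=F, B6=T, B6=F, B7=T, B7=F, B8=E, B9=T, B10=F
uncovered (9 of 20): B1=F, B3=T, B3=F, B4=S, B4=E, B5=T, B8=S, B9=F, B10=T
Answer: 9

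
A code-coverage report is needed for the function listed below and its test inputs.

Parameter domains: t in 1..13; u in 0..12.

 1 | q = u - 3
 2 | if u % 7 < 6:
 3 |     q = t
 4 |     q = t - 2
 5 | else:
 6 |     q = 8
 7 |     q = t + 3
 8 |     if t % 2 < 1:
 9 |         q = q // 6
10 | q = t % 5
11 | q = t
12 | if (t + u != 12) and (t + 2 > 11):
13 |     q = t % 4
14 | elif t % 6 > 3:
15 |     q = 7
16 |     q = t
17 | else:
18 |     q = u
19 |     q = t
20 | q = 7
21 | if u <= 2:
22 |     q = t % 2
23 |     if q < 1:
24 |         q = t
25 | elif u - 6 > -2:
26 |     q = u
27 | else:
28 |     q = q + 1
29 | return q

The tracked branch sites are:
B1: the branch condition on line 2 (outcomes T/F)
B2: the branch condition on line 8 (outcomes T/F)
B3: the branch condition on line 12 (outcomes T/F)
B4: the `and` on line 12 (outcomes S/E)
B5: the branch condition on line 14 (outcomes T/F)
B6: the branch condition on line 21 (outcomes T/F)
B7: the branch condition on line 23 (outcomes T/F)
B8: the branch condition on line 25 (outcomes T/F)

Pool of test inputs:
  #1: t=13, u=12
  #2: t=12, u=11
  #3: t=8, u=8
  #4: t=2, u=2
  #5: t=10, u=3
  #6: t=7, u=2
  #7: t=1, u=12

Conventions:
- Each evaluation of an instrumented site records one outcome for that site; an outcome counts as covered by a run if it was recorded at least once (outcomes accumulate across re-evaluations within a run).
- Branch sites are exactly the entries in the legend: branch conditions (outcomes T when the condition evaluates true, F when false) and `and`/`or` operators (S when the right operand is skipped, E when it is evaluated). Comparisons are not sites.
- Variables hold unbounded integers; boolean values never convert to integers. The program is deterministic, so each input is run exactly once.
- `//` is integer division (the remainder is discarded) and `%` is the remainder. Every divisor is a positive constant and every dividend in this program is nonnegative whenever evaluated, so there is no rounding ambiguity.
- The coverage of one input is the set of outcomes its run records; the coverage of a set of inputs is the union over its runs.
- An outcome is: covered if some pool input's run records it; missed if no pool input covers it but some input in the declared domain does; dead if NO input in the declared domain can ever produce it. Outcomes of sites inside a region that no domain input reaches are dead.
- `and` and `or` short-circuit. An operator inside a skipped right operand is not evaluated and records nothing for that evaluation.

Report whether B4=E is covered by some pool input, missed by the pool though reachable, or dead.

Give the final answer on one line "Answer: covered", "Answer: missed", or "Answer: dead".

B4=E is recorded by pool input(s) 1, 2, 3, 4, 5, 6, 7 -> covered

Answer: covered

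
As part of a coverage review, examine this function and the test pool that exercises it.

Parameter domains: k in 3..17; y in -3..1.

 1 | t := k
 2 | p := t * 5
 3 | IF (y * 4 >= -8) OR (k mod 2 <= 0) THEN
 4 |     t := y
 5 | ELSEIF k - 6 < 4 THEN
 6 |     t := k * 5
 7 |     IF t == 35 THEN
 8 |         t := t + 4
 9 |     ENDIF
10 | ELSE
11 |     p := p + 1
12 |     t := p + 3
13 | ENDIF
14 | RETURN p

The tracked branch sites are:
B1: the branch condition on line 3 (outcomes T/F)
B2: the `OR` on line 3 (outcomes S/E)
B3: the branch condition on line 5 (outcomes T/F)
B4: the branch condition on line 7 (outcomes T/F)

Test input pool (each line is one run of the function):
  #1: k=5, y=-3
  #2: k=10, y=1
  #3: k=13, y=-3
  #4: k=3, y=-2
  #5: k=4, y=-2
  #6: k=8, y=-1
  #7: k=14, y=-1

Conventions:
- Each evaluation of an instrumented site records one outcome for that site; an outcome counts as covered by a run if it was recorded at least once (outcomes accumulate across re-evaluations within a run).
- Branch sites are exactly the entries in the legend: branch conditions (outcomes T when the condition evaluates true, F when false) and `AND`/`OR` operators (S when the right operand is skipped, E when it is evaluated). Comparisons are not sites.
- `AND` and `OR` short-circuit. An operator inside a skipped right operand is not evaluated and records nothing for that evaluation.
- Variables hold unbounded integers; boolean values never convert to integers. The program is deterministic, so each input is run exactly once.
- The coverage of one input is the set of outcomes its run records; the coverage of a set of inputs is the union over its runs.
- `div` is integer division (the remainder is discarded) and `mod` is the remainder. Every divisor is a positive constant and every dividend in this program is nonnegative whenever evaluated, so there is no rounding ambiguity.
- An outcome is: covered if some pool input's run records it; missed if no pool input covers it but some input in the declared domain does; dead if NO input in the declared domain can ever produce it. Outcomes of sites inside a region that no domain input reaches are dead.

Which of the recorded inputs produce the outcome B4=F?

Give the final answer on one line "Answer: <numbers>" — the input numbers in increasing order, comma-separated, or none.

input #1 (k=5, y=-3): hits B4=F
input #2 (k=10, y=1): never hits B4=F
input #3 (k=13, y=-3): never hits B4=F
input #4 (k=3, y=-2): never hits B4=F
input #5 (k=4, y=-2): never hits B4=F
input #6 (k=8, y=-1): never hits B4=F
input #7 (k=14, y=-1): never hits B4=F

Answer: 1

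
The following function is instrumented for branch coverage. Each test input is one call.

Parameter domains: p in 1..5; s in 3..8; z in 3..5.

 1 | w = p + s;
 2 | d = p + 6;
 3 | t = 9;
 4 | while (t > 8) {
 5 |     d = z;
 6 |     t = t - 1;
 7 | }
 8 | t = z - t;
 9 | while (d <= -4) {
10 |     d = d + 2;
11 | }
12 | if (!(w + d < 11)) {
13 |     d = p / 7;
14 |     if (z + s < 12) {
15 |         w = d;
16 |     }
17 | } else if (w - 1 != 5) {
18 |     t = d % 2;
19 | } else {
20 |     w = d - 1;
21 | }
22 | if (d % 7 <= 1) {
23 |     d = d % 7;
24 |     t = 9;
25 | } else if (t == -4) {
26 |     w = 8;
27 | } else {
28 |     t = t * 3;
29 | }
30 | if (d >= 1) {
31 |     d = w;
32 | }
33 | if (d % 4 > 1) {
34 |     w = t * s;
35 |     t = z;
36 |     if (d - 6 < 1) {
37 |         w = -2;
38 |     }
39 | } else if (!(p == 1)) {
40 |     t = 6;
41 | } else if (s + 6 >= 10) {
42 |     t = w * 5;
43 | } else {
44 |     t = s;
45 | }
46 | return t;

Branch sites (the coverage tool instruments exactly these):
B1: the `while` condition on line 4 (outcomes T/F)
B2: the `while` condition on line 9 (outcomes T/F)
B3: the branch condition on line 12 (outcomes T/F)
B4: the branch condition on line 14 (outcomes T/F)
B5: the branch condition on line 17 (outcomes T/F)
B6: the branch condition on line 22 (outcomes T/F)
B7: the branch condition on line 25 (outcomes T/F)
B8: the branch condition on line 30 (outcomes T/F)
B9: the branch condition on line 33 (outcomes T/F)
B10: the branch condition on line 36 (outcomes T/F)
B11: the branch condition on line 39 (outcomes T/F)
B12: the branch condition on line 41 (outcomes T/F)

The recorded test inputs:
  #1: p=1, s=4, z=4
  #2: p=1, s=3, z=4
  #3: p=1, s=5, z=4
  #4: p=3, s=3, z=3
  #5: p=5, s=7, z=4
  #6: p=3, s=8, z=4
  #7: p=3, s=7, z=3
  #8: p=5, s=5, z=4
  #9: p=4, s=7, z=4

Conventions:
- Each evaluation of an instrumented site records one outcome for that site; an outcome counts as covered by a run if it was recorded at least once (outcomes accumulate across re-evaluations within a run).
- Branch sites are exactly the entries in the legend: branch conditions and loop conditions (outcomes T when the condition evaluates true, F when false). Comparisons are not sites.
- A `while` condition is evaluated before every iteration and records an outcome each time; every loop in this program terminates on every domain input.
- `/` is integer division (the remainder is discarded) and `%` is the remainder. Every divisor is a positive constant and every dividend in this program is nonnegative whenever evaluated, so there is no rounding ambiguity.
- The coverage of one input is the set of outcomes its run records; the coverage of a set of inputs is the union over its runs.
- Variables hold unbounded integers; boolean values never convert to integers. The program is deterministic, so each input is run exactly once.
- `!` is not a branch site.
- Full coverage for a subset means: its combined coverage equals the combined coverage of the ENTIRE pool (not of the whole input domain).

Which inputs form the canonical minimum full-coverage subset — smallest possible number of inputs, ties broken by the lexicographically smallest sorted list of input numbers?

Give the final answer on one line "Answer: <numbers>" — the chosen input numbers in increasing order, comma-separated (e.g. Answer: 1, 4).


test 1 (p=1, s=4, z=4) fires B1->T, B1->F, B2->F, B3->F, B5->T, B6->F, B7->F, B8->T, B9->F, B11->F, B12->T; hits B1=T, B1=F, B2=F, B3=F, B5=T, B6=F, B7=F, B8=T, B9=F, B11=F, B12=T
test 2 (p=1, s=3, z=4) fires B1->T, B1->F, B2->F, B3->F, B5->T, B6->F, B7->F, B8->T, B9->F, B11->F, B12->F; hits B1=T, B1=F, B2=F, B3=F, B5=T, B6=F, B7=F, B8=T, B9=F, B11=F, B12=F
test 3 (p=1, s=5, z=4) fires B1->T, B1->F, B2->F, B3->F, B5->F, B6->F, B7->T, B8->T, B9->F, B11->F, B12->T; hits B1=T, B1=F, B2=F, B3=F, B5=F, B6=F, B7=T, B8=T, B9=F, B11=F, B12=T
test 4 (p=3, s=3, z=3) fires B1->T, B1->F, B2->F, B3->F, B5->F, B6->F, B7->F, B8->T, B9->T, B10->T; hits B1=T, B1=F, B2=F, B3=F, B5=F, B6=F, B7=F, B8=T, B9=T, B10=T
test 5 (p=5, s=7, z=4) fires B1->T, B1->F, B2->F, B3->T, B4->T, B6->T, B8->F, B9->F, B11->T; hits B1=T, B1=F, B2=F, B3=T, B4=T, B6=T, B8=F, B9=F, B11=T
test 6 (p=3, s=8, z=4) fires B1->T, B1->F, B2->F, B3->T, B4->F, B6->T, B8->F, B9->F, B11->T; hits B1=T, B1=F, B2=F, B3=T, B4=F, B6=T, B8=F, B9=F, B11=T
test 7 (p=3, s=7, z=3) fires B1->T, B1->F, B2->F, B3->T, B4->T, B6->T, B8->F, B9->F, B11->T; hits B1=T, B1=F, B2=F, B3=T, B4=T, B6=T, B8=F, B9=F, B11=T
test 8 (p=5, s=5, z=4) fires B1->T, B1->F, B2->F, B3->T, B4->T, B6->T, B8->F, B9->F, B11->T; hits B1=T, B1=F, B2=F, B3=T, B4=T, B6=T, B8=F, B9=F, B11=T
test 9 (p=4, s=7, z=4) fires B1->T, B1->F, B2->F, B3->T, B4->T, B6->T, B8->F, B9->F, B11->T; hits B1=T, B1=F, B2=F, B3=T, B4=T, B6=T, B8=F, B9=F, B11=T
union over all inputs: B1=T, B1=F, B2=F, B3=T, B3=F, B4=T, B4=F, B5=T, B5=F, B6=T, B6=F, B7=T, B7=F, B8=T, B8=F, B9=T, B9=F, B10=T, B11=T, B11=F, B12=T, B12=F (22 outcomes)
size 1 is not enough: best union over all size-1 subsets is 11/22
size 2 is not enough: best union over all size-2 subsets is 16/22
size 3 is not enough: best union over all size-3 subsets is 19/22
size 4 is not enough: best union over all size-4 subsets is 21/22
the canonical winner is {2, 3, 4, 5, 6}: size 5, full 22-outcome coverage, earliest index list among size-5 covers
Answer: 2, 3, 4, 5, 6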